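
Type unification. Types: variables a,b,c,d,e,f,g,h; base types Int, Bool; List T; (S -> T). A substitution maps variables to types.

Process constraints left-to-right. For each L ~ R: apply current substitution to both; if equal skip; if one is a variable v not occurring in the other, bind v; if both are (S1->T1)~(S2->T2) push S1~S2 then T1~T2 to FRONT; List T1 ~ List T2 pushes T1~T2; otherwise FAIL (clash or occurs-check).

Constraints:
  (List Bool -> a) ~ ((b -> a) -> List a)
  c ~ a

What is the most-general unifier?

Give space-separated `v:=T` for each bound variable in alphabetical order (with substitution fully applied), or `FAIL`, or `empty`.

Answer: FAIL

Derivation:
step 1: unify (List Bool -> a) ~ ((b -> a) -> List a)  [subst: {-} | 1 pending]
  -> decompose arrow: push List Bool~(b -> a), a~List a
step 2: unify List Bool ~ (b -> a)  [subst: {-} | 2 pending]
  clash: List Bool vs (b -> a)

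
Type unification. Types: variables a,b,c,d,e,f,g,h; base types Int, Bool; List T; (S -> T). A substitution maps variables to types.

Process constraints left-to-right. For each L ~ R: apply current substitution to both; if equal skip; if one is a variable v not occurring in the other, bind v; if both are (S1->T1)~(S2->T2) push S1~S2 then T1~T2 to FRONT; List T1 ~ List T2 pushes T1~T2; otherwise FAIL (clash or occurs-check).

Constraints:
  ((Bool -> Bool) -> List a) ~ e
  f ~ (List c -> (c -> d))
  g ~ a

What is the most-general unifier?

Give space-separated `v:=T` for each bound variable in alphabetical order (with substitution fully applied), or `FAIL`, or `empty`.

Answer: e:=((Bool -> Bool) -> List a) f:=(List c -> (c -> d)) g:=a

Derivation:
step 1: unify ((Bool -> Bool) -> List a) ~ e  [subst: {-} | 2 pending]
  bind e := ((Bool -> Bool) -> List a)
step 2: unify f ~ (List c -> (c -> d))  [subst: {e:=((Bool -> Bool) -> List a)} | 1 pending]
  bind f := (List c -> (c -> d))
step 3: unify g ~ a  [subst: {e:=((Bool -> Bool) -> List a), f:=(List c -> (c -> d))} | 0 pending]
  bind g := a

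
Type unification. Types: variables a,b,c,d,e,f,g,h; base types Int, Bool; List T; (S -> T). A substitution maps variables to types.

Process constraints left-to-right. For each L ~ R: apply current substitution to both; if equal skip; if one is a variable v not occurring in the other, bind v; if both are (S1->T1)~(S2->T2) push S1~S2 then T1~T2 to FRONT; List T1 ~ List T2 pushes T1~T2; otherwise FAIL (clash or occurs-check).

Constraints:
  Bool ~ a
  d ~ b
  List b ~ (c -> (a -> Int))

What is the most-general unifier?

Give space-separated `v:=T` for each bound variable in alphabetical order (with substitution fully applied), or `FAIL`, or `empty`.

Answer: FAIL

Derivation:
step 1: unify Bool ~ a  [subst: {-} | 2 pending]
  bind a := Bool
step 2: unify d ~ b  [subst: {a:=Bool} | 1 pending]
  bind d := b
step 3: unify List b ~ (c -> (Bool -> Int))  [subst: {a:=Bool, d:=b} | 0 pending]
  clash: List b vs (c -> (Bool -> Int))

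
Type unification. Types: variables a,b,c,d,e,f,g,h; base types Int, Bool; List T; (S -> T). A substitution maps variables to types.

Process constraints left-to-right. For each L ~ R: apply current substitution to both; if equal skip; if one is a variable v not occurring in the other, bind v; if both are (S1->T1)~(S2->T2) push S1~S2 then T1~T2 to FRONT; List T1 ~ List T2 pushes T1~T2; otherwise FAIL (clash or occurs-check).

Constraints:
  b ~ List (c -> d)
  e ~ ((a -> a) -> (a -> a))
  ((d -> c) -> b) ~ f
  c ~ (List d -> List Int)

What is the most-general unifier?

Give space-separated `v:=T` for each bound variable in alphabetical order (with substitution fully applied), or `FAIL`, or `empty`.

step 1: unify b ~ List (c -> d)  [subst: {-} | 3 pending]
  bind b := List (c -> d)
step 2: unify e ~ ((a -> a) -> (a -> a))  [subst: {b:=List (c -> d)} | 2 pending]
  bind e := ((a -> a) -> (a -> a))
step 3: unify ((d -> c) -> List (c -> d)) ~ f  [subst: {b:=List (c -> d), e:=((a -> a) -> (a -> a))} | 1 pending]
  bind f := ((d -> c) -> List (c -> d))
step 4: unify c ~ (List d -> List Int)  [subst: {b:=List (c -> d), e:=((a -> a) -> (a -> a)), f:=((d -> c) -> List (c -> d))} | 0 pending]
  bind c := (List d -> List Int)

Answer: b:=List ((List d -> List Int) -> d) c:=(List d -> List Int) e:=((a -> a) -> (a -> a)) f:=((d -> (List d -> List Int)) -> List ((List d -> List Int) -> d))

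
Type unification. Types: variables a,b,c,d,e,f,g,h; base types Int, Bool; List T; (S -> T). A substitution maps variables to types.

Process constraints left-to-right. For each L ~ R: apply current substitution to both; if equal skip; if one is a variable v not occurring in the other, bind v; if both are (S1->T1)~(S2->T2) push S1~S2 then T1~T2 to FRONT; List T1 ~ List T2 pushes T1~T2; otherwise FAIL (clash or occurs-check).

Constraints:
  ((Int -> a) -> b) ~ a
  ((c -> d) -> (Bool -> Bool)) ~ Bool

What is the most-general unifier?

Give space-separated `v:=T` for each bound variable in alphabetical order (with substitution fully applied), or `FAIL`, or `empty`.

step 1: unify ((Int -> a) -> b) ~ a  [subst: {-} | 1 pending]
  occurs-check fail

Answer: FAIL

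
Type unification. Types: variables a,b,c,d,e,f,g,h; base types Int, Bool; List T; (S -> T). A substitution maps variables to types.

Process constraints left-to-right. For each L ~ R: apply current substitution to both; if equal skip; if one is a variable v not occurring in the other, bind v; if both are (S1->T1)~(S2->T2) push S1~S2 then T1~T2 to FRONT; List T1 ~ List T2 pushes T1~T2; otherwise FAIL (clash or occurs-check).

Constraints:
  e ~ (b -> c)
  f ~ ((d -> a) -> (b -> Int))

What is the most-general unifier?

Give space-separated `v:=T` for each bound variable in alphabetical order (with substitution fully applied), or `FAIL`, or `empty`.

Answer: e:=(b -> c) f:=((d -> a) -> (b -> Int))

Derivation:
step 1: unify e ~ (b -> c)  [subst: {-} | 1 pending]
  bind e := (b -> c)
step 2: unify f ~ ((d -> a) -> (b -> Int))  [subst: {e:=(b -> c)} | 0 pending]
  bind f := ((d -> a) -> (b -> Int))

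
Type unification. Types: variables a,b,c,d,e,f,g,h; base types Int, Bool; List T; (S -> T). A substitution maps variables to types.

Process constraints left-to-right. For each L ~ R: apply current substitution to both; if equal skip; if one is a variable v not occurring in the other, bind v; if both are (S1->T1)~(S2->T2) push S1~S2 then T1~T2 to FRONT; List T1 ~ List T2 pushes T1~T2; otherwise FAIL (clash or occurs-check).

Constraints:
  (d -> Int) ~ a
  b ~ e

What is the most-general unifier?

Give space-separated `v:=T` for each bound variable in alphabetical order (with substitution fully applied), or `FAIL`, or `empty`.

Answer: a:=(d -> Int) b:=e

Derivation:
step 1: unify (d -> Int) ~ a  [subst: {-} | 1 pending]
  bind a := (d -> Int)
step 2: unify b ~ e  [subst: {a:=(d -> Int)} | 0 pending]
  bind b := e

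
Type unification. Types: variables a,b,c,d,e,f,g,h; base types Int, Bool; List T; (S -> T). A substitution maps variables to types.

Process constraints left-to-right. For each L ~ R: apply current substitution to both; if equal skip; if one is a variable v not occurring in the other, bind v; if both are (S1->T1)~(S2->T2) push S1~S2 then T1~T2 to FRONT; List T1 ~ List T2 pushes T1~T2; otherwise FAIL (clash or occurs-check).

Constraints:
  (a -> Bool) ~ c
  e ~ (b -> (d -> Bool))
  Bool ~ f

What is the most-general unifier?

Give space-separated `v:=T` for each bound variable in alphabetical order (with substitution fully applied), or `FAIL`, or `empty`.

Answer: c:=(a -> Bool) e:=(b -> (d -> Bool)) f:=Bool

Derivation:
step 1: unify (a -> Bool) ~ c  [subst: {-} | 2 pending]
  bind c := (a -> Bool)
step 2: unify e ~ (b -> (d -> Bool))  [subst: {c:=(a -> Bool)} | 1 pending]
  bind e := (b -> (d -> Bool))
step 3: unify Bool ~ f  [subst: {c:=(a -> Bool), e:=(b -> (d -> Bool))} | 0 pending]
  bind f := Bool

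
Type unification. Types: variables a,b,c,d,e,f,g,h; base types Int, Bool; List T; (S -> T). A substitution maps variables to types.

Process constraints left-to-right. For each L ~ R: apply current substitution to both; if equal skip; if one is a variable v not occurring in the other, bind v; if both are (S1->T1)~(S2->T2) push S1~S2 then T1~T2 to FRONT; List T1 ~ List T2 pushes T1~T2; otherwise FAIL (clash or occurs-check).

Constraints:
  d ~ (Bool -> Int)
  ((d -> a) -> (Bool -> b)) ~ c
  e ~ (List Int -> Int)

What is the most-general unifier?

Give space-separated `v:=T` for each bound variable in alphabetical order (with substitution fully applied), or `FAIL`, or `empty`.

Answer: c:=(((Bool -> Int) -> a) -> (Bool -> b)) d:=(Bool -> Int) e:=(List Int -> Int)

Derivation:
step 1: unify d ~ (Bool -> Int)  [subst: {-} | 2 pending]
  bind d := (Bool -> Int)
step 2: unify (((Bool -> Int) -> a) -> (Bool -> b)) ~ c  [subst: {d:=(Bool -> Int)} | 1 pending]
  bind c := (((Bool -> Int) -> a) -> (Bool -> b))
step 3: unify e ~ (List Int -> Int)  [subst: {d:=(Bool -> Int), c:=(((Bool -> Int) -> a) -> (Bool -> b))} | 0 pending]
  bind e := (List Int -> Int)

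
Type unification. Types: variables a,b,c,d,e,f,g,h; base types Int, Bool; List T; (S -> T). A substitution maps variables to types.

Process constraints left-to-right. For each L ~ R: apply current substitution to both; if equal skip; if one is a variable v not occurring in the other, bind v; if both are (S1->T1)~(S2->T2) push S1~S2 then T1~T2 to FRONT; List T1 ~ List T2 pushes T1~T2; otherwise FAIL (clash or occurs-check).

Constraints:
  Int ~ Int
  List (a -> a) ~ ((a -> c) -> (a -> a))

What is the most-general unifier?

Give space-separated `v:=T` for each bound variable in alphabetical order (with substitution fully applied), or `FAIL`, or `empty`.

step 1: unify Int ~ Int  [subst: {-} | 1 pending]
  -> identical, skip
step 2: unify List (a -> a) ~ ((a -> c) -> (a -> a))  [subst: {-} | 0 pending]
  clash: List (a -> a) vs ((a -> c) -> (a -> a))

Answer: FAIL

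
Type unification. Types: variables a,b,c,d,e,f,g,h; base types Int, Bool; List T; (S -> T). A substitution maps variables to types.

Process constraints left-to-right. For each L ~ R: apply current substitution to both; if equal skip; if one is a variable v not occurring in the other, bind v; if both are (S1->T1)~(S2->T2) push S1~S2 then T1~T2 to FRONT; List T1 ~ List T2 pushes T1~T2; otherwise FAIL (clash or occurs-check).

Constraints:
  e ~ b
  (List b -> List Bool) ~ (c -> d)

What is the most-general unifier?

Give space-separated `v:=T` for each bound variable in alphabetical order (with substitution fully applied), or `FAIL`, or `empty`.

step 1: unify e ~ b  [subst: {-} | 1 pending]
  bind e := b
step 2: unify (List b -> List Bool) ~ (c -> d)  [subst: {e:=b} | 0 pending]
  -> decompose arrow: push List b~c, List Bool~d
step 3: unify List b ~ c  [subst: {e:=b} | 1 pending]
  bind c := List b
step 4: unify List Bool ~ d  [subst: {e:=b, c:=List b} | 0 pending]
  bind d := List Bool

Answer: c:=List b d:=List Bool e:=b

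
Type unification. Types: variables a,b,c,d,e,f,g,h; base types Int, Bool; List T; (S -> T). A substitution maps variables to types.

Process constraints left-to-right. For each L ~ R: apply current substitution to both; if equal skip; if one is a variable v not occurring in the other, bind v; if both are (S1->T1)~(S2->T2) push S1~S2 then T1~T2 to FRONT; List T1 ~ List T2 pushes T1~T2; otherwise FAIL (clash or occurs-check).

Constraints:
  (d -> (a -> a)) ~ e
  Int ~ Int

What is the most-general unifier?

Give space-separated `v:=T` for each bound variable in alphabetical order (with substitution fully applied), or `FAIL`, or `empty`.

Answer: e:=(d -> (a -> a))

Derivation:
step 1: unify (d -> (a -> a)) ~ e  [subst: {-} | 1 pending]
  bind e := (d -> (a -> a))
step 2: unify Int ~ Int  [subst: {e:=(d -> (a -> a))} | 0 pending]
  -> identical, skip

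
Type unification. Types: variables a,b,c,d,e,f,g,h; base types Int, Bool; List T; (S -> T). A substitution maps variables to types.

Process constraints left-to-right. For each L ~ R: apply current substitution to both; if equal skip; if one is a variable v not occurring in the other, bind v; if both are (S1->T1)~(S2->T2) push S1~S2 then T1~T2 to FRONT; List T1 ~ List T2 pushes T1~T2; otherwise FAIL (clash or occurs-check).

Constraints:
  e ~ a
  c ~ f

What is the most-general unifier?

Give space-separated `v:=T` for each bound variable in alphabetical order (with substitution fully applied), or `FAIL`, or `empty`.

Answer: c:=f e:=a

Derivation:
step 1: unify e ~ a  [subst: {-} | 1 pending]
  bind e := a
step 2: unify c ~ f  [subst: {e:=a} | 0 pending]
  bind c := f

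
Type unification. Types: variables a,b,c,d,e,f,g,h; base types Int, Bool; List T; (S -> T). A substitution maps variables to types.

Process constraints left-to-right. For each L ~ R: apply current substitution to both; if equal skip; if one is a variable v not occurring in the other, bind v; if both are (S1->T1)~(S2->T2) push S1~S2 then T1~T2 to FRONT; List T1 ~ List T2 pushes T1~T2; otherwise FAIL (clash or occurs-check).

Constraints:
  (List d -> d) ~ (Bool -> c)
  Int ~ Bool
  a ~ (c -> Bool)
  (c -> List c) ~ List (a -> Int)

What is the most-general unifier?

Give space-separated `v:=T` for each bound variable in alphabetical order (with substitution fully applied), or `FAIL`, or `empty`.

Answer: FAIL

Derivation:
step 1: unify (List d -> d) ~ (Bool -> c)  [subst: {-} | 3 pending]
  -> decompose arrow: push List d~Bool, d~c
step 2: unify List d ~ Bool  [subst: {-} | 4 pending]
  clash: List d vs Bool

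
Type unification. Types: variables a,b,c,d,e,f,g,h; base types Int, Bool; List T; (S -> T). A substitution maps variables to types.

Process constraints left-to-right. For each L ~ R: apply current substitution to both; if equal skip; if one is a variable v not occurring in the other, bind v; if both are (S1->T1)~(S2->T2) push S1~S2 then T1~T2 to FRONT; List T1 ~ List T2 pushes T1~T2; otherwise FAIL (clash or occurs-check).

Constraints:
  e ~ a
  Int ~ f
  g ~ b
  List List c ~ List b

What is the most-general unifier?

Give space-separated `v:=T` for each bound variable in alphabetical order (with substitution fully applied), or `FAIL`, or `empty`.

Answer: b:=List c e:=a f:=Int g:=List c

Derivation:
step 1: unify e ~ a  [subst: {-} | 3 pending]
  bind e := a
step 2: unify Int ~ f  [subst: {e:=a} | 2 pending]
  bind f := Int
step 3: unify g ~ b  [subst: {e:=a, f:=Int} | 1 pending]
  bind g := b
step 4: unify List List c ~ List b  [subst: {e:=a, f:=Int, g:=b} | 0 pending]
  -> decompose List: push List c~b
step 5: unify List c ~ b  [subst: {e:=a, f:=Int, g:=b} | 0 pending]
  bind b := List c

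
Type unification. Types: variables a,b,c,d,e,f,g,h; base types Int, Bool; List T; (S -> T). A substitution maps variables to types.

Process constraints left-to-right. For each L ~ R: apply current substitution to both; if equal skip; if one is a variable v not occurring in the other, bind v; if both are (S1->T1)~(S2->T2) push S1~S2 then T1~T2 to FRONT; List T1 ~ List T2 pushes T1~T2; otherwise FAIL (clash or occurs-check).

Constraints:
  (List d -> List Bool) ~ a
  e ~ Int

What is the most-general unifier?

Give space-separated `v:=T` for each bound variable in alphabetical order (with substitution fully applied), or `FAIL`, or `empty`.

Answer: a:=(List d -> List Bool) e:=Int

Derivation:
step 1: unify (List d -> List Bool) ~ a  [subst: {-} | 1 pending]
  bind a := (List d -> List Bool)
step 2: unify e ~ Int  [subst: {a:=(List d -> List Bool)} | 0 pending]
  bind e := Int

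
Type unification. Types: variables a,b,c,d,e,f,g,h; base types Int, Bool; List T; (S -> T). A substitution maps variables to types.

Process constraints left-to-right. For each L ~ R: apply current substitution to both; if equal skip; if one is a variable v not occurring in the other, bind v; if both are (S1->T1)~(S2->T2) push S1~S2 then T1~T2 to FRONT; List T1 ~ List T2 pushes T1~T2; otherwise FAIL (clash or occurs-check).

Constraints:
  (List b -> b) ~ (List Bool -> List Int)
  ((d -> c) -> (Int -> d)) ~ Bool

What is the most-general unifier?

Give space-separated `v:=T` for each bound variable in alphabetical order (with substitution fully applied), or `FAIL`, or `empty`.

step 1: unify (List b -> b) ~ (List Bool -> List Int)  [subst: {-} | 1 pending]
  -> decompose arrow: push List b~List Bool, b~List Int
step 2: unify List b ~ List Bool  [subst: {-} | 2 pending]
  -> decompose List: push b~Bool
step 3: unify b ~ Bool  [subst: {-} | 2 pending]
  bind b := Bool
step 4: unify Bool ~ List Int  [subst: {b:=Bool} | 1 pending]
  clash: Bool vs List Int

Answer: FAIL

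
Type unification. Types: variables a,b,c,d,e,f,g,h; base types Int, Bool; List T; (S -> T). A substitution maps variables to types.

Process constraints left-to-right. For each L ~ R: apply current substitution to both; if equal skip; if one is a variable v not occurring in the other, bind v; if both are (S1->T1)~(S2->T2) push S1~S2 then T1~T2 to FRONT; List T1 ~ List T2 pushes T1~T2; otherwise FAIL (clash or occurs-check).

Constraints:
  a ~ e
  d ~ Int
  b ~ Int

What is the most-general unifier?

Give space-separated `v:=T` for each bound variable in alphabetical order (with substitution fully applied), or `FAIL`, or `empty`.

Answer: a:=e b:=Int d:=Int

Derivation:
step 1: unify a ~ e  [subst: {-} | 2 pending]
  bind a := e
step 2: unify d ~ Int  [subst: {a:=e} | 1 pending]
  bind d := Int
step 3: unify b ~ Int  [subst: {a:=e, d:=Int} | 0 pending]
  bind b := Int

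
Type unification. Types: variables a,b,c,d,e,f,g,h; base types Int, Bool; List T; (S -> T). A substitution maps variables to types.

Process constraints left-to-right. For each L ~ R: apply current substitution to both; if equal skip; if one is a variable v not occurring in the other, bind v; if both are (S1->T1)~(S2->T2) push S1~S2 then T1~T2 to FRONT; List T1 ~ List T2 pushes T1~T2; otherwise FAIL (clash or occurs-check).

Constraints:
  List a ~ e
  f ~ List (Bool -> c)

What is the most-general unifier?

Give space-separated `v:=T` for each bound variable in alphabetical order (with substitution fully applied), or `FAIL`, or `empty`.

step 1: unify List a ~ e  [subst: {-} | 1 pending]
  bind e := List a
step 2: unify f ~ List (Bool -> c)  [subst: {e:=List a} | 0 pending]
  bind f := List (Bool -> c)

Answer: e:=List a f:=List (Bool -> c)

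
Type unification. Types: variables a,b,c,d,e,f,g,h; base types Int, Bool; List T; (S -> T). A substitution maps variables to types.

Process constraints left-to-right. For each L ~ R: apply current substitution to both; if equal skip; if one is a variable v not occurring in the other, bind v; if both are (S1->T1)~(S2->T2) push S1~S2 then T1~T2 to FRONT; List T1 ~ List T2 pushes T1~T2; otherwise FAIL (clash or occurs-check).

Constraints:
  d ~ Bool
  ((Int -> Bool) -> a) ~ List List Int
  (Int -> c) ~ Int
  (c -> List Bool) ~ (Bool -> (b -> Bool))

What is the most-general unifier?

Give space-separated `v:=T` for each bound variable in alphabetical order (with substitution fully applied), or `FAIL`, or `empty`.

Answer: FAIL

Derivation:
step 1: unify d ~ Bool  [subst: {-} | 3 pending]
  bind d := Bool
step 2: unify ((Int -> Bool) -> a) ~ List List Int  [subst: {d:=Bool} | 2 pending]
  clash: ((Int -> Bool) -> a) vs List List Int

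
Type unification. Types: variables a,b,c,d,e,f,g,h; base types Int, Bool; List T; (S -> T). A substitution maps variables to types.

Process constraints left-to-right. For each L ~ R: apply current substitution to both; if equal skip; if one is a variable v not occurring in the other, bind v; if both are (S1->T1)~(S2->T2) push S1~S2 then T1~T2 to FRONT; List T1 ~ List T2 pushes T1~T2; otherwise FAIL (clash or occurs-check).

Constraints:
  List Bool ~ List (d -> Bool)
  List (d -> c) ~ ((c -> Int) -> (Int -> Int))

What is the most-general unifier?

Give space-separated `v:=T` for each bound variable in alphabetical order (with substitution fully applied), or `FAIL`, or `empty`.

Answer: FAIL

Derivation:
step 1: unify List Bool ~ List (d -> Bool)  [subst: {-} | 1 pending]
  -> decompose List: push Bool~(d -> Bool)
step 2: unify Bool ~ (d -> Bool)  [subst: {-} | 1 pending]
  clash: Bool vs (d -> Bool)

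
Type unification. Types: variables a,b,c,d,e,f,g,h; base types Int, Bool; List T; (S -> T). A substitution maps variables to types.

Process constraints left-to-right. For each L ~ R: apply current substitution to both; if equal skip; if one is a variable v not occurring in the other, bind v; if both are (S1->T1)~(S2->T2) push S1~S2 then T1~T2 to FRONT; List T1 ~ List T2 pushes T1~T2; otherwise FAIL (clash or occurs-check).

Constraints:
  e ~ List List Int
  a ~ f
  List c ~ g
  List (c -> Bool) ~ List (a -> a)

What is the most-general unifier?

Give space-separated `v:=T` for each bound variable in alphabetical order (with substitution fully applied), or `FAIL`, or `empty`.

step 1: unify e ~ List List Int  [subst: {-} | 3 pending]
  bind e := List List Int
step 2: unify a ~ f  [subst: {e:=List List Int} | 2 pending]
  bind a := f
step 3: unify List c ~ g  [subst: {e:=List List Int, a:=f} | 1 pending]
  bind g := List c
step 4: unify List (c -> Bool) ~ List (f -> f)  [subst: {e:=List List Int, a:=f, g:=List c} | 0 pending]
  -> decompose List: push (c -> Bool)~(f -> f)
step 5: unify (c -> Bool) ~ (f -> f)  [subst: {e:=List List Int, a:=f, g:=List c} | 0 pending]
  -> decompose arrow: push c~f, Bool~f
step 6: unify c ~ f  [subst: {e:=List List Int, a:=f, g:=List c} | 1 pending]
  bind c := f
step 7: unify Bool ~ f  [subst: {e:=List List Int, a:=f, g:=List c, c:=f} | 0 pending]
  bind f := Bool

Answer: a:=Bool c:=Bool e:=List List Int f:=Bool g:=List Bool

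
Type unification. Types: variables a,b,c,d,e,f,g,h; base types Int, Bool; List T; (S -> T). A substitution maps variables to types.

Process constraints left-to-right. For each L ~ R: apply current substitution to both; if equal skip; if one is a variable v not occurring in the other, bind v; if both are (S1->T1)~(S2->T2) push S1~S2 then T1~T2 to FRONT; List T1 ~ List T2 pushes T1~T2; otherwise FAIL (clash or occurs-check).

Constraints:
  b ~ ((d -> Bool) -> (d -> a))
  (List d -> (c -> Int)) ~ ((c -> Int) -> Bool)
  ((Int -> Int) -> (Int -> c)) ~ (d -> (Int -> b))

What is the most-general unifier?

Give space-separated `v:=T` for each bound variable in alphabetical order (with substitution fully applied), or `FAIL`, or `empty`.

step 1: unify b ~ ((d -> Bool) -> (d -> a))  [subst: {-} | 2 pending]
  bind b := ((d -> Bool) -> (d -> a))
step 2: unify (List d -> (c -> Int)) ~ ((c -> Int) -> Bool)  [subst: {b:=((d -> Bool) -> (d -> a))} | 1 pending]
  -> decompose arrow: push List d~(c -> Int), (c -> Int)~Bool
step 3: unify List d ~ (c -> Int)  [subst: {b:=((d -> Bool) -> (d -> a))} | 2 pending]
  clash: List d vs (c -> Int)

Answer: FAIL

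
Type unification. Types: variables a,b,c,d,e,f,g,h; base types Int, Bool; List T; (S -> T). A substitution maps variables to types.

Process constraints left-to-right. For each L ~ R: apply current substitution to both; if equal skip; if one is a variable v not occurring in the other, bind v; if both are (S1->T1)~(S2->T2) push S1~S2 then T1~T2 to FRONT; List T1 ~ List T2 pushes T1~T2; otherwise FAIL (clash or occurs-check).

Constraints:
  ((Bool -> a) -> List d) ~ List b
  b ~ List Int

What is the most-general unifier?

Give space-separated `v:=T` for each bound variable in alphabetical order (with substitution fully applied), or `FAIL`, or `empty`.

step 1: unify ((Bool -> a) -> List d) ~ List b  [subst: {-} | 1 pending]
  clash: ((Bool -> a) -> List d) vs List b

Answer: FAIL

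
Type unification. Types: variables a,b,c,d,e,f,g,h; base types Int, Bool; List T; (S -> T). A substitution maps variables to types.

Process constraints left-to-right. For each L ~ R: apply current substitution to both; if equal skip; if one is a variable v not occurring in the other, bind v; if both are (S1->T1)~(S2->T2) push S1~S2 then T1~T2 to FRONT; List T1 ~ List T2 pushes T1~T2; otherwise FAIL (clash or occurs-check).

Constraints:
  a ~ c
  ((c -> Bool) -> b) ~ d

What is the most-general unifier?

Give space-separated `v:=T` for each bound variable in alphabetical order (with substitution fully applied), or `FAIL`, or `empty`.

Answer: a:=c d:=((c -> Bool) -> b)

Derivation:
step 1: unify a ~ c  [subst: {-} | 1 pending]
  bind a := c
step 2: unify ((c -> Bool) -> b) ~ d  [subst: {a:=c} | 0 pending]
  bind d := ((c -> Bool) -> b)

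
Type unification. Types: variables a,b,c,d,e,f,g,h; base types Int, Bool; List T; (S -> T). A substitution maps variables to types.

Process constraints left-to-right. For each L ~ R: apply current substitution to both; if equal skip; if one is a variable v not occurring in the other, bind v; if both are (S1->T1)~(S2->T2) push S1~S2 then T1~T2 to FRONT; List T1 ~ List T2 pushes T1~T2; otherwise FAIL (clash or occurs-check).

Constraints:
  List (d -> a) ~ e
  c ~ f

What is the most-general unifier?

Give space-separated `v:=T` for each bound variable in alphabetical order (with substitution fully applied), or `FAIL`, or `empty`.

step 1: unify List (d -> a) ~ e  [subst: {-} | 1 pending]
  bind e := List (d -> a)
step 2: unify c ~ f  [subst: {e:=List (d -> a)} | 0 pending]
  bind c := f

Answer: c:=f e:=List (d -> a)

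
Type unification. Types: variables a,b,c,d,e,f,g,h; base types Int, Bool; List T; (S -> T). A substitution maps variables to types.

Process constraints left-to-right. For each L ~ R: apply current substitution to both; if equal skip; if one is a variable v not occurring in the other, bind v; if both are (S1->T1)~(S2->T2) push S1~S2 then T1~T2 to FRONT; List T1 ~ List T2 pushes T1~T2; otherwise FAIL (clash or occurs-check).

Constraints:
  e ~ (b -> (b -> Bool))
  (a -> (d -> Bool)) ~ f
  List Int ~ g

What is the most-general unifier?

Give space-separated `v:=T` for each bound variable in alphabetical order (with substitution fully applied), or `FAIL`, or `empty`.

Answer: e:=(b -> (b -> Bool)) f:=(a -> (d -> Bool)) g:=List Int

Derivation:
step 1: unify e ~ (b -> (b -> Bool))  [subst: {-} | 2 pending]
  bind e := (b -> (b -> Bool))
step 2: unify (a -> (d -> Bool)) ~ f  [subst: {e:=(b -> (b -> Bool))} | 1 pending]
  bind f := (a -> (d -> Bool))
step 3: unify List Int ~ g  [subst: {e:=(b -> (b -> Bool)), f:=(a -> (d -> Bool))} | 0 pending]
  bind g := List Int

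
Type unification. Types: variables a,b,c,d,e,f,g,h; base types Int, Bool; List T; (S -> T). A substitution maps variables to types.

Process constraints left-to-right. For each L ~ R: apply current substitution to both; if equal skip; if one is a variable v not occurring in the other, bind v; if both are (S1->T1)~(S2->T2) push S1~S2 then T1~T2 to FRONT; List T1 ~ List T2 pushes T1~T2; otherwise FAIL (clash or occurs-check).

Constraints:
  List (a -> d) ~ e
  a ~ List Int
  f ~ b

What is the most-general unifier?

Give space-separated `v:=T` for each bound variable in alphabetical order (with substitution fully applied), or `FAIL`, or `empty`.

Answer: a:=List Int e:=List (List Int -> d) f:=b

Derivation:
step 1: unify List (a -> d) ~ e  [subst: {-} | 2 pending]
  bind e := List (a -> d)
step 2: unify a ~ List Int  [subst: {e:=List (a -> d)} | 1 pending]
  bind a := List Int
step 3: unify f ~ b  [subst: {e:=List (a -> d), a:=List Int} | 0 pending]
  bind f := b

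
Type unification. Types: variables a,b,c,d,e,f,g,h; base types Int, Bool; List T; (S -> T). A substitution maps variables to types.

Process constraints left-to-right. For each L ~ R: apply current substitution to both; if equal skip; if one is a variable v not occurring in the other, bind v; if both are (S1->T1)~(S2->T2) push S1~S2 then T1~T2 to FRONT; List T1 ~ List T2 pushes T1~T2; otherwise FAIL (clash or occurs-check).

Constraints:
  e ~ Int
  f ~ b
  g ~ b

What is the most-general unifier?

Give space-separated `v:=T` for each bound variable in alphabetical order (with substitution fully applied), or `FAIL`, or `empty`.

Answer: e:=Int f:=b g:=b

Derivation:
step 1: unify e ~ Int  [subst: {-} | 2 pending]
  bind e := Int
step 2: unify f ~ b  [subst: {e:=Int} | 1 pending]
  bind f := b
step 3: unify g ~ b  [subst: {e:=Int, f:=b} | 0 pending]
  bind g := b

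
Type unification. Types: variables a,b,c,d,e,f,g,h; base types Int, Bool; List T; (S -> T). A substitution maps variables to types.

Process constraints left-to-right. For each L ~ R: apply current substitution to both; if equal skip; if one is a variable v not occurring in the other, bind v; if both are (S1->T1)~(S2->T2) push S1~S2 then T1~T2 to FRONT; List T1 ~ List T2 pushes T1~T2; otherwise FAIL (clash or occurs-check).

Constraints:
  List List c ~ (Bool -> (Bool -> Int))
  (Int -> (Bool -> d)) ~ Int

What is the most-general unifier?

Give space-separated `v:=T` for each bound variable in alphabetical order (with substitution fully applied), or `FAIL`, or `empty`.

Answer: FAIL

Derivation:
step 1: unify List List c ~ (Bool -> (Bool -> Int))  [subst: {-} | 1 pending]
  clash: List List c vs (Bool -> (Bool -> Int))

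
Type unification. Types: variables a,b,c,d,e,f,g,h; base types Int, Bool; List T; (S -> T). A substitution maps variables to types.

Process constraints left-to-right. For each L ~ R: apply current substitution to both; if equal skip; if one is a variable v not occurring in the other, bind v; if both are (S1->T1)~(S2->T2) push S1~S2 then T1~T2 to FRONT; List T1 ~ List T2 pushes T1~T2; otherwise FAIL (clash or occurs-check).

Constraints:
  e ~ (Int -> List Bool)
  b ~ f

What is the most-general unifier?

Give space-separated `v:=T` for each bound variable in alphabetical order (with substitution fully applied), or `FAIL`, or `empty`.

step 1: unify e ~ (Int -> List Bool)  [subst: {-} | 1 pending]
  bind e := (Int -> List Bool)
step 2: unify b ~ f  [subst: {e:=(Int -> List Bool)} | 0 pending]
  bind b := f

Answer: b:=f e:=(Int -> List Bool)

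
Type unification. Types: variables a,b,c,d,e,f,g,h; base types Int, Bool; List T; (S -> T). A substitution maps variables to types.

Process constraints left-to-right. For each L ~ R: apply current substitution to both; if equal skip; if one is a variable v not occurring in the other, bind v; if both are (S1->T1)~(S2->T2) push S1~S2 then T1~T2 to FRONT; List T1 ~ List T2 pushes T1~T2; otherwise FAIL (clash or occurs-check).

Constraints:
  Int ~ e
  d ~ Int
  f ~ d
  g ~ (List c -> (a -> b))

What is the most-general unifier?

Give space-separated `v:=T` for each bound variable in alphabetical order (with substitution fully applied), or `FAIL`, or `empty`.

Answer: d:=Int e:=Int f:=Int g:=(List c -> (a -> b))

Derivation:
step 1: unify Int ~ e  [subst: {-} | 3 pending]
  bind e := Int
step 2: unify d ~ Int  [subst: {e:=Int} | 2 pending]
  bind d := Int
step 3: unify f ~ Int  [subst: {e:=Int, d:=Int} | 1 pending]
  bind f := Int
step 4: unify g ~ (List c -> (a -> b))  [subst: {e:=Int, d:=Int, f:=Int} | 0 pending]
  bind g := (List c -> (a -> b))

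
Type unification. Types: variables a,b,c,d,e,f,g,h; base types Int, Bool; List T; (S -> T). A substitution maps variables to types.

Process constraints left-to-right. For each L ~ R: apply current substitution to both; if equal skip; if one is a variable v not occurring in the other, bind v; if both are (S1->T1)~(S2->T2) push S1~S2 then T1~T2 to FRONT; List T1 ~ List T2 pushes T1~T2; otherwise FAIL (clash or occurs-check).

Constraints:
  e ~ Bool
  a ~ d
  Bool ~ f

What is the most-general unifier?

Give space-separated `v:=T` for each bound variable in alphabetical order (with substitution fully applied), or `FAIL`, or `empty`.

Answer: a:=d e:=Bool f:=Bool

Derivation:
step 1: unify e ~ Bool  [subst: {-} | 2 pending]
  bind e := Bool
step 2: unify a ~ d  [subst: {e:=Bool} | 1 pending]
  bind a := d
step 3: unify Bool ~ f  [subst: {e:=Bool, a:=d} | 0 pending]
  bind f := Bool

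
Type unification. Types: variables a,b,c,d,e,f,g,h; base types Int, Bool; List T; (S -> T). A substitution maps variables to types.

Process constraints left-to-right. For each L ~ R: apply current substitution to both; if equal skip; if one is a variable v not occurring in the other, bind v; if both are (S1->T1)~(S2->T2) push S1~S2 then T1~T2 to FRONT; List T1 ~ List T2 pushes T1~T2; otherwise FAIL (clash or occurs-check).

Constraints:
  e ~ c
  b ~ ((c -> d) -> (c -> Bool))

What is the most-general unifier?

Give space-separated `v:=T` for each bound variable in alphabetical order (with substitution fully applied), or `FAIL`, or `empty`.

Answer: b:=((c -> d) -> (c -> Bool)) e:=c

Derivation:
step 1: unify e ~ c  [subst: {-} | 1 pending]
  bind e := c
step 2: unify b ~ ((c -> d) -> (c -> Bool))  [subst: {e:=c} | 0 pending]
  bind b := ((c -> d) -> (c -> Bool))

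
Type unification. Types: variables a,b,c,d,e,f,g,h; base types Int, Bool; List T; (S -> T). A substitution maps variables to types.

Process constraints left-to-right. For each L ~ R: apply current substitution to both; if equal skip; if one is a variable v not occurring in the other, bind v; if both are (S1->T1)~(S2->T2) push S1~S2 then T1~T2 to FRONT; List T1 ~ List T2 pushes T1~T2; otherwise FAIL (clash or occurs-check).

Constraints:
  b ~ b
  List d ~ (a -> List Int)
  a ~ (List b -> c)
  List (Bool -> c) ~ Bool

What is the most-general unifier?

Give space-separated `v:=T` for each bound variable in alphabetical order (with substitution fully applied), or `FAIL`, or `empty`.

Answer: FAIL

Derivation:
step 1: unify b ~ b  [subst: {-} | 3 pending]
  -> identical, skip
step 2: unify List d ~ (a -> List Int)  [subst: {-} | 2 pending]
  clash: List d vs (a -> List Int)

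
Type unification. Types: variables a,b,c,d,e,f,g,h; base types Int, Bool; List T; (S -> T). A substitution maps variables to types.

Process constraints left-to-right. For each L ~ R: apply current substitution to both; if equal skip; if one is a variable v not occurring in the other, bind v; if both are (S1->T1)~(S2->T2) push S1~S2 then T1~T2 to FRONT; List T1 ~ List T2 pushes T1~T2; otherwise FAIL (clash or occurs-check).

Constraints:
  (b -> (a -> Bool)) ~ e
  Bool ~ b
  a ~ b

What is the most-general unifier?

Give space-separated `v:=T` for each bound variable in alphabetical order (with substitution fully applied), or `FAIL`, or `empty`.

step 1: unify (b -> (a -> Bool)) ~ e  [subst: {-} | 2 pending]
  bind e := (b -> (a -> Bool))
step 2: unify Bool ~ b  [subst: {e:=(b -> (a -> Bool))} | 1 pending]
  bind b := Bool
step 3: unify a ~ Bool  [subst: {e:=(b -> (a -> Bool)), b:=Bool} | 0 pending]
  bind a := Bool

Answer: a:=Bool b:=Bool e:=(Bool -> (Bool -> Bool))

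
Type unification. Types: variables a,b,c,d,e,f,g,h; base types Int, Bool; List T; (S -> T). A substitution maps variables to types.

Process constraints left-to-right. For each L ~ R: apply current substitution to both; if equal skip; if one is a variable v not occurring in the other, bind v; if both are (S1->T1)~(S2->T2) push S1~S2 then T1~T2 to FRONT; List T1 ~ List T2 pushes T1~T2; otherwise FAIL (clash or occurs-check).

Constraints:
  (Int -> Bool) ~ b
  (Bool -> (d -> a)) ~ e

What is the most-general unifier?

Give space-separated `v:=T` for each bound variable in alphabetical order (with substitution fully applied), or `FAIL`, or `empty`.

step 1: unify (Int -> Bool) ~ b  [subst: {-} | 1 pending]
  bind b := (Int -> Bool)
step 2: unify (Bool -> (d -> a)) ~ e  [subst: {b:=(Int -> Bool)} | 0 pending]
  bind e := (Bool -> (d -> a))

Answer: b:=(Int -> Bool) e:=(Bool -> (d -> a))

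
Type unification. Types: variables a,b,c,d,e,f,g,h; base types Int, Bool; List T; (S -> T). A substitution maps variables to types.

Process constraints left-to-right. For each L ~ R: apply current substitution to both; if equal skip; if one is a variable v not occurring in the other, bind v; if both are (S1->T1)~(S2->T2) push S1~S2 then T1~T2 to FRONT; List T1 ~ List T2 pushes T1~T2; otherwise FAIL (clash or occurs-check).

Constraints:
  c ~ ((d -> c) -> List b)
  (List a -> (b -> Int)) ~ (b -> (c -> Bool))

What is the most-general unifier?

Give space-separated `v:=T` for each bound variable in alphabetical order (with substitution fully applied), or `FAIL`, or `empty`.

Answer: FAIL

Derivation:
step 1: unify c ~ ((d -> c) -> List b)  [subst: {-} | 1 pending]
  occurs-check fail: c in ((d -> c) -> List b)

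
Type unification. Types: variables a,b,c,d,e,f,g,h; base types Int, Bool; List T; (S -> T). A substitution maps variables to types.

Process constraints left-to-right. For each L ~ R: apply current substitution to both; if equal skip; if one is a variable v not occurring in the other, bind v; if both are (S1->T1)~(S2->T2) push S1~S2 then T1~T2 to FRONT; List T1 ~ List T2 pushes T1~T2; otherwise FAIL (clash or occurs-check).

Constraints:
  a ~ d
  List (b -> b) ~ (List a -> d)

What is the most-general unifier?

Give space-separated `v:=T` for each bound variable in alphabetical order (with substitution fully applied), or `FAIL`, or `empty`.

Answer: FAIL

Derivation:
step 1: unify a ~ d  [subst: {-} | 1 pending]
  bind a := d
step 2: unify List (b -> b) ~ (List d -> d)  [subst: {a:=d} | 0 pending]
  clash: List (b -> b) vs (List d -> d)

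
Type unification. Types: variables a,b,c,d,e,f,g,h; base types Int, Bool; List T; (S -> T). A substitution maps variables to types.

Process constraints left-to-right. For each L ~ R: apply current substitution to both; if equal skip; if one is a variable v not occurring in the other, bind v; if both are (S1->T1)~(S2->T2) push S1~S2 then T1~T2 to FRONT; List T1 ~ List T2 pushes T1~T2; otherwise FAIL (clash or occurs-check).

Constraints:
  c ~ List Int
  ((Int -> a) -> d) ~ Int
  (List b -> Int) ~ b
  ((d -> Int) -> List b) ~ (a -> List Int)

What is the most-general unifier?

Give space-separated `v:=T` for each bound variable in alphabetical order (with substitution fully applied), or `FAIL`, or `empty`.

step 1: unify c ~ List Int  [subst: {-} | 3 pending]
  bind c := List Int
step 2: unify ((Int -> a) -> d) ~ Int  [subst: {c:=List Int} | 2 pending]
  clash: ((Int -> a) -> d) vs Int

Answer: FAIL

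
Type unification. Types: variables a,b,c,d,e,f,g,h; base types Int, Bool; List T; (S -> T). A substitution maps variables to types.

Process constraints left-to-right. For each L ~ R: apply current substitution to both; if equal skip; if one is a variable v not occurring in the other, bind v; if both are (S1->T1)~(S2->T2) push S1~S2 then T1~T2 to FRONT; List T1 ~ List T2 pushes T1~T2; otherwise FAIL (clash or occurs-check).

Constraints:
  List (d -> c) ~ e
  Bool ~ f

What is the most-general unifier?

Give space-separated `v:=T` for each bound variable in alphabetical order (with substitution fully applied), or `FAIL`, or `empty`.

Answer: e:=List (d -> c) f:=Bool

Derivation:
step 1: unify List (d -> c) ~ e  [subst: {-} | 1 pending]
  bind e := List (d -> c)
step 2: unify Bool ~ f  [subst: {e:=List (d -> c)} | 0 pending]
  bind f := Bool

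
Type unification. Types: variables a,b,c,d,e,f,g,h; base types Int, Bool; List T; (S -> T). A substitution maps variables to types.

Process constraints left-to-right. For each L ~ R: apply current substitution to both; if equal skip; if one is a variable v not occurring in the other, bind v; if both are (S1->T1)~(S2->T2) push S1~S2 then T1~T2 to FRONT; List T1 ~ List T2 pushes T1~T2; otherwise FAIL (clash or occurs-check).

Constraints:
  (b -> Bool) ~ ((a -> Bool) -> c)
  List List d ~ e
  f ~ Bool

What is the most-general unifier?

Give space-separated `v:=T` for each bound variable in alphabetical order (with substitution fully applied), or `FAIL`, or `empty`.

Answer: b:=(a -> Bool) c:=Bool e:=List List d f:=Bool

Derivation:
step 1: unify (b -> Bool) ~ ((a -> Bool) -> c)  [subst: {-} | 2 pending]
  -> decompose arrow: push b~(a -> Bool), Bool~c
step 2: unify b ~ (a -> Bool)  [subst: {-} | 3 pending]
  bind b := (a -> Bool)
step 3: unify Bool ~ c  [subst: {b:=(a -> Bool)} | 2 pending]
  bind c := Bool
step 4: unify List List d ~ e  [subst: {b:=(a -> Bool), c:=Bool} | 1 pending]
  bind e := List List d
step 5: unify f ~ Bool  [subst: {b:=(a -> Bool), c:=Bool, e:=List List d} | 0 pending]
  bind f := Bool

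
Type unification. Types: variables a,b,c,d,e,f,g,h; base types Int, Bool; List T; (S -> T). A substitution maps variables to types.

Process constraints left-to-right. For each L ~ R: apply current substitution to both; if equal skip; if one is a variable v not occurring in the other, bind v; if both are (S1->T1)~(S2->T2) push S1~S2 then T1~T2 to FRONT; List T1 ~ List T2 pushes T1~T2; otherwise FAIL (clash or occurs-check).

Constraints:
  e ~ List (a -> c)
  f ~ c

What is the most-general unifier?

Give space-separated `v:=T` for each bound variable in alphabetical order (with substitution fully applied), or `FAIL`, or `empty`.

Answer: e:=List (a -> c) f:=c

Derivation:
step 1: unify e ~ List (a -> c)  [subst: {-} | 1 pending]
  bind e := List (a -> c)
step 2: unify f ~ c  [subst: {e:=List (a -> c)} | 0 pending]
  bind f := c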